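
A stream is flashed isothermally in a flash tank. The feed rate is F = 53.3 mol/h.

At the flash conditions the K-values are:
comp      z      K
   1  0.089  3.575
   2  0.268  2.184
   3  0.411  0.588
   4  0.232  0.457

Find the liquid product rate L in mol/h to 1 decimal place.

L = 35.5 mol/h

Rachford–Rice: g(ψ) = Σ zᵢ(Kᵢ−1)/(1+ψ(Kᵢ−1)) = 0.
Feasibility: ΣzᵢKᵢ = 1.251, Σzᵢ/Kᵢ = 1.354 — both > 1, two phases present.
Iterate (Newton) starting at ψ = 0.5:
  ψ = 0.500: g = -0.0867, g' = -0.501 → ψ = 0.327
  ψ = 0.327: g = 0.0044, g' = -0.564 → ψ = 0.335
Converged at ψ = 0.335.
Then V = ψ·F = 0.3346·53.3 = 17.8 mol/h and L = F − V = 35.5 mol/h.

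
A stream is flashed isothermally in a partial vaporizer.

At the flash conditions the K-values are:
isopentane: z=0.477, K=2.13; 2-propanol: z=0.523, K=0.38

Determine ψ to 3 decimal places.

ψ = 0.307

Let ψ = V/F and solve Σ zᵢ(Kᵢ−1)/(1+ψ(Kᵢ−1)) = 0.
Feasibility: ΣzᵢKᵢ = 1.215, Σzᵢ/Kᵢ = 1.600 — both > 1, two phases present.
Iterate (Newton) starting at ψ = 0.68:
  ψ = 0.680: g = -0.2558, g' = -0.796 → ψ = 0.359
  ψ = 0.359: g = -0.0333, g' = -0.641 → ψ = 0.307
Converged at ψ = 0.307.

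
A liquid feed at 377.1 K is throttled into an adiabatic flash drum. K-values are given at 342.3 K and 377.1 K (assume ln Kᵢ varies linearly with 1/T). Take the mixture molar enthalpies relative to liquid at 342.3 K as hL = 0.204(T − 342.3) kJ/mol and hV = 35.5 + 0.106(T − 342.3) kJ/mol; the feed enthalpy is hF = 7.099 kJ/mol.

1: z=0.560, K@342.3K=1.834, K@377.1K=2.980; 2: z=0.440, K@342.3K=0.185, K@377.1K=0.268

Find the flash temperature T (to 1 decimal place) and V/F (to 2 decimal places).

Adiabatic flash: solve Rachford–Rice at each trial T, then check hF = ψ·hV(T) + (1−ψ)·hL(T).
  T = 342.3 K: K = (1.834, 0.185), RR gives ψ = 0.160, H_out = 5.664 kJ/mol
  T = 377.1 K: K = (2.980, 0.268), RR gives ψ = 0.543, H_out = 24.518 kJ/mol
  T = 359.7 K: K = (2.365, 0.225), RR gives ψ = 0.400, H_out = 17.068 kJ/mol
  T = 351.0 K: K = (2.089, 0.204), RR gives ψ = 0.300, H_out = 12.167 kJ/mol
  T = 346.6 K: K = (1.958, 0.194), RR gives ψ = 0.236, H_out = 9.146 kJ/mol
  T = 344.5 K: K = (1.897, 0.190), RR gives ψ = 0.200, H_out = 7.523 kJ/mol
Linear interpolation between T = 342.3 (H_out = 5.664) and T = 344.5 (H_out = 7.523) on hF = 7.099 gives T ≈ 344.0 K, at which ψ = 0.19.

T = 344.0 K, V/F = 0.19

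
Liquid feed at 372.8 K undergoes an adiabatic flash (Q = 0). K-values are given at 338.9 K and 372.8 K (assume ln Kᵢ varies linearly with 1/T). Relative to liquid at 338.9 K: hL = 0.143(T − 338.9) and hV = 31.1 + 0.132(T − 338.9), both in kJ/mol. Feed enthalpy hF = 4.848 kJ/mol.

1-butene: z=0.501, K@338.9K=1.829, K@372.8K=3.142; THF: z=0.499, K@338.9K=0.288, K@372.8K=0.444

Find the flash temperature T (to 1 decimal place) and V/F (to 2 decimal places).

T = 340.7 K, V/F = 0.15

Adiabatic flash: solve Rachford–Rice at each trial T, then check hF = ψ·hV(T) + (1−ψ)·hL(T).
  T = 338.9 K: K = (1.829, 0.288), RR gives ψ = 0.102, H_out = 3.164 kJ/mol
  T = 372.8 K: K = (3.142, 0.444), RR gives ψ = 0.668, H_out = 25.377 kJ/mol
  T = 355.9 K: K = (2.430, 0.362), RR gives ψ = 0.436, H_out = 15.903 kJ/mol
  T = 347.4 K: K = (2.116, 0.324), RR gives ψ = 0.293, H_out = 10.312 kJ/mol
  T = 343.1 K: K = (1.967, 0.305), RR gives ψ = 0.205, H_out = 6.974 kJ/mol
  T = 341.0 K: K = (1.897, 0.297), RR gives ψ = 0.156, H_out = 5.151 kJ/mol
Linear interpolation between T = 338.9 (H_out = 3.164) and T = 341.0 (H_out = 5.151) on hF = 4.848 gives T ≈ 340.7 K, at which ψ = 0.15.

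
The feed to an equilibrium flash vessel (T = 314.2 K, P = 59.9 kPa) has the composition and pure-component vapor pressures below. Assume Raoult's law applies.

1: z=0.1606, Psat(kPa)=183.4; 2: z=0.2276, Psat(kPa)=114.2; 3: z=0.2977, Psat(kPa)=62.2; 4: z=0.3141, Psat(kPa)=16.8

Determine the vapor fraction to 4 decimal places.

ψ = 0.4426

Raoult's law: Kᵢ = Pᵢˢᵃᵗ/P = Pᵢˢᵃᵗ/59.9.
  K_1 = 183.4/59.9 = 3.061770, K_2 = 114.2/59.9 = 1.906511, K_3 = 62.2/59.9 = 1.038397, K_4 = 16.8/59.9 = 0.280467
Newton iteration, ψ⁰ = 0.5:
  ψ = 0.5000: g = -0.03677, g' = -0.6512 → ψ = 0.4435
  ψ = 0.4435: g = -0.00059, g' = -0.6326 → ψ = 0.4426
Converged at ψ = 0.4426.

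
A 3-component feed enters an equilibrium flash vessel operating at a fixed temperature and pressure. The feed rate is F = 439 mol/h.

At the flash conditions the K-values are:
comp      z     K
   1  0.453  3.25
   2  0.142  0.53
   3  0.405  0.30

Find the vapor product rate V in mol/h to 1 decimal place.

Rachford–Rice: g(ψ) = Σ zᵢ(Kᵢ−1)/(1+ψ(Kᵢ−1)) = 0.
g(0) = ΣzᵢKᵢ − 1 = 0.669 and g(1) = 1 − Σzᵢ/Kᵢ = -0.757, so a root lies in (0, 1).
Newton–Raphson from ψ = 0.41:
  ψ = 0.410: g = 0.0499, g' = -1.059 → ψ = 0.457
  ψ = 0.457: g = 0.0006, g' = -1.037 → ψ = 0.458
Converged at ψ = 0.458.
Then V = ψ·F = 0.4577·439 = 200.9 mol/h and L = F − V = 238.1 mol/h.

V = 200.9 mol/h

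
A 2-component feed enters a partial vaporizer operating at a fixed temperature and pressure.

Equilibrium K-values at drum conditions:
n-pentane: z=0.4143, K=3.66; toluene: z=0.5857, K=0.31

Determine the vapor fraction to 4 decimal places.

Material balance + equilibrium reduce to Σ zᵢ(Kᵢ−1)/(1+ψ(Kᵢ−1)) = 0.
g(0) = ΣzᵢKᵢ − 1 = 0.6979 and g(1) = 1 − Σzᵢ/Kᵢ = -1.0026, so a root lies in (0, 1).
Binary case is linear: z₁(K₁−1)(1+ψ(K₂−1)) + z₂(K₂−1)(1+ψ(K₁−1)) = 0
⇒ ψ = [z₁(K₁−1)+z₂(K₂−1)] / [−(K₁−1)(K₂−1)] = 0.69791/1.83540 = 0.3802

ψ = 0.3802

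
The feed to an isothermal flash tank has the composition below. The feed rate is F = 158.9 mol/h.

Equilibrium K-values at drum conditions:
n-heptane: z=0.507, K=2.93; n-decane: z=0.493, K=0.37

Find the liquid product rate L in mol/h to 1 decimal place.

Rachford–Rice: g(ψ) = Σ zᵢ(Kᵢ−1)/(1+ψ(Kᵢ−1)) = 0.
Check two-phase: ΣzᵢKᵢ = 1.668 > 1 and Σzᵢ/Kᵢ = 1.505 > 1, so g(0) = 0.668 > 0 and g(1) = -0.505 < 0.
Newton iteration, ψ⁰ = 0.47:
  ψ = 0.470: g = 0.0718, g' = -0.914 → ψ = 0.549
Converged at ψ = 0.549.
Then V = ψ·F = 0.5493·158.9 = 87.3 mol/h and L = F − V = 71.6 mol/h.

L = 71.6 mol/h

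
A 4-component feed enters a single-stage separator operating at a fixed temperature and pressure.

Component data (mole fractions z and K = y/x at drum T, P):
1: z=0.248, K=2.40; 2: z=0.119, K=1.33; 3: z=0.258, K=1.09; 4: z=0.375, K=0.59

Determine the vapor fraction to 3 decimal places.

Let ψ = V/F and solve Σ zᵢ(Kᵢ−1)/(1+ψ(Kᵢ−1)) = 0.
g(0) = ΣzᵢKᵢ − 1 = 0.256 and g(1) = 1 − Σzᵢ/Kᵢ = -0.065, so a root lies in (0, 1).
Newton iteration, ψ⁰ = 0.5:
  ψ = 0.500: g = 0.0668, g' = -0.279 → ψ = 0.739
  ψ = 0.739: g = 0.0034, g' = -0.257 → ψ = 0.752
Converged at ψ = 0.752.

ψ = 0.752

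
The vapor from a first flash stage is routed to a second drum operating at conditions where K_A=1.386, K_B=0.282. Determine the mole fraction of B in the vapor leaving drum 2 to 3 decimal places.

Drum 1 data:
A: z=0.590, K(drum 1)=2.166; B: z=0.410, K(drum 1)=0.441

y_B (drum 2) = 0.099

Drum 1:
Material balance + equilibrium reduce to Σ zᵢ(Kᵢ−1)/(1+ψ₁(Kᵢ−1)) = 0.
Feasibility: ΣzᵢKᵢ = 1.459, Σzᵢ/Kᵢ = 1.202 — both > 1, two phases present.
Newton–Raphson from ψ₁ = 0.6:
  ψ₁ = 0.600: g = 0.0599, g' = -0.568 → ψ₁ = 0.706
  ψ₁ = 0.706: g = -0.0010, g' = -0.591 → ψ₁ = 0.704
Converged at ψ₁ = 0.704.
Drum-1 compositions:
  A: x = 0.324, y = 0.702
  B: x = 0.676, y = 0.298
Drum-2 feed = drum-1 vapor: z₂ = (0.7019, 0.2981).
Drum 2:
Let ψ₂ = V/F and solve Σ zᵢ(Kᵢ−1)/(1+ψ₂(Kᵢ−1)) = 0.
Feasibility: ΣzᵢKᵢ = 1.057, Σzᵢ/Kᵢ = 1.563 — both > 1, two phases present.
Binary case is linear: z₁(K₁−1)(1+ψ₂(K₂−1)) + z₂(K₂−1)(1+ψ₂(K₁−1)) = 0
⇒ ψ₂ = [z₁(K₁−1)+z₂(K₂−1)] / [−(K₁−1)(K₂−1)] = 0.0569/0.2771 = 0.205
  A: x = 0.650, y = 0.901
  B: x = 0.350, y = 0.099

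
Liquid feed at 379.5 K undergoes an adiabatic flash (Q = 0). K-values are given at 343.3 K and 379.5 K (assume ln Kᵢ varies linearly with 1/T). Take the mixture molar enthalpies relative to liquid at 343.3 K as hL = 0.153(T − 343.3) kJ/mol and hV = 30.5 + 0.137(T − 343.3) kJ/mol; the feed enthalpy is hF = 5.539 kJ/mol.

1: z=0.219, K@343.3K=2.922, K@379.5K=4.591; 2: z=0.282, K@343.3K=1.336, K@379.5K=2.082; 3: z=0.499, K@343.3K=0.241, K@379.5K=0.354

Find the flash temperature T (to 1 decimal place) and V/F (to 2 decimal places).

Adiabatic flash: solve Rachford–Rice at each trial T, then check hF = ψ·hV(T) + (1−ψ)·hL(T).
  T = 343.3 K: K = (2.922, 1.336, 0.241), RR gives ψ = 0.138, H_out = 4.215 kJ/mol
  T = 379.5 K: K = (4.591, 2.082, 0.354), RR gives ψ = 0.503, H_out = 20.598 kJ/mol
  T = 361.4 K: K = (3.704, 1.686, 0.295), RR gives ψ = 0.343, H_out = 13.127 kJ/mol
  T = 352.4 K: K = (3.302, 1.506, 0.267), RR gives ψ = 0.249, H_out = 8.957 kJ/mol
  T = 347.9 K: K = (3.111, 1.421, 0.254), RR gives ψ = 0.197, H_out = 6.692 kJ/mol
  T = 345.6 K: K = (3.016, 1.378, 0.248), RR gives ψ = 0.168, H_out = 5.476 kJ/mol
Linear interpolation between T = 345.6 (H_out = 5.476) and T = 347.9 (H_out = 6.692) on hF = 5.539 gives T ≈ 345.7 K, at which ψ = 0.17.

T = 345.7 K, V/F = 0.17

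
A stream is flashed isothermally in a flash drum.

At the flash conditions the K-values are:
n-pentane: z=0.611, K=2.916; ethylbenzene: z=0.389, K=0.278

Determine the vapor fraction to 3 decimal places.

ψ = 0.643

Rachford–Rice: g(ψ) = Σ zᵢ(Kᵢ−1)/(1+ψ(Kᵢ−1)) = 0.
Feasibility: ΣzᵢKᵢ = 1.890, Σzᵢ/Kᵢ = 1.609 — both > 1, two phases present.
Binary case is linear: z₁(K₁−1)(1+ψ(K₂−1)) + z₂(K₂−1)(1+ψ(K₁−1)) = 0
⇒ ψ = [z₁(K₁−1)+z₂(K₂−1)] / [−(K₁−1)(K₂−1)] = 0.8898/1.3834 = 0.643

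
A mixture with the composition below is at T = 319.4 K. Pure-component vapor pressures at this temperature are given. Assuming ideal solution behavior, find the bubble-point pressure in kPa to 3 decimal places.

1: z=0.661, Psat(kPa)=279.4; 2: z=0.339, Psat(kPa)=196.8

At the bubble point ψ → 0, so ΣzᵢKᵢ = 1 with Kᵢ = Pᵢˢᵃᵗ/P ⇒ P = ΣzᵢPᵢˢᵃᵗ.
P = 0.661·279.4 + 0.339·196.8 = 251.399 kPa

Pbub = 251.399 kPa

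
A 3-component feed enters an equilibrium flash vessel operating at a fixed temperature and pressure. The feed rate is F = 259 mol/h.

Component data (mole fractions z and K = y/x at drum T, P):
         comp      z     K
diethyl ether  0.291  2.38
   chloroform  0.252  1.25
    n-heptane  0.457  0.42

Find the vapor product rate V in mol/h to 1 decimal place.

V = 88.7 mol/h

Rachford–Rice: g(ψ) = Σ zᵢ(Kᵢ−1)/(1+ψ(Kᵢ−1)) = 0.
g(0) = ΣzᵢKᵢ − 1 = 0.200 and g(1) = 1 − Σzᵢ/Kᵢ = -0.412, so a root lies in (0, 1).
Newton–Raphson from ψ = 0.5:
  ψ = 0.500: g = -0.0797, g' = -0.511 → ψ = 0.344
  ψ = 0.344: g = -0.0009, g' = -0.508 → ψ = 0.342
Converged at ψ = 0.342.
Then V = ψ·F = 0.3424·259 = 88.7 mol/h and L = F − V = 170.3 mol/h.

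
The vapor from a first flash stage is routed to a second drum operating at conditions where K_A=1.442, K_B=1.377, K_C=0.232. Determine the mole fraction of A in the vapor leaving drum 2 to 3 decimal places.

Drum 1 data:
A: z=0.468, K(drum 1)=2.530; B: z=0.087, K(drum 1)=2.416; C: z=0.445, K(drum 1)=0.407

Drum 1:
Rachford–Rice: g(ψ₁) = Σ zᵢ(Kᵢ−1)/(1+ψ₁(Kᵢ−1)) = 0.
Check two-phase: ΣzᵢKᵢ = 1.575 > 1 and Σzᵢ/Kᵢ = 1.314 > 1, so g(0) = 0.575 > 0 and g(1) = -0.314 < 0.
Newton iteration, ψ₁⁰ = 0.5:
  ψ₁ = 0.500: g = 0.1027, g' = -0.728 → ψ₁ = 0.641
  ψ₁ = 0.641: g = 0.0003, g' = -0.734 → ψ₁ = 0.642
Converged at ψ₁ = 0.642.
Drum-1 compositions:
  A: x = 0.236, y = 0.598
  B: x = 0.046, y = 0.110
  C: x = 0.718, y = 0.292
Drum-2 feed = drum-1 vapor: z₂ = (0.5975, 0.1101, 0.2923).
Drum 2:
Let ψ₂ = V/F and solve Σ zᵢ(Kᵢ−1)/(1+ψ₂(Kᵢ−1)) = 0.
Check two-phase: ΣzᵢKᵢ = 1.081 > 1 and Σzᵢ/Kᵢ = 1.754 > 1, so g(0) = 0.081 > 0 and g(1) = -0.754 < 0.
Newton–Raphson from ψ₂ = 0.5:
  ψ₂ = 0.500: g = -0.1132, g' = -0.544 → ψ₂ = 0.292
  ψ₂ = 0.292: g = -0.0180, g' = -0.391 → ψ₂ = 0.246
  ψ₂ = 0.246: g = -0.0005, g' = -0.370 → ψ₂ = 0.244
Converged at ψ₂ = 0.244.
  A: x = 0.539, y = 0.778
  B: x = 0.101, y = 0.139
  C: x = 0.360, y = 0.083

y_A (drum 2) = 0.778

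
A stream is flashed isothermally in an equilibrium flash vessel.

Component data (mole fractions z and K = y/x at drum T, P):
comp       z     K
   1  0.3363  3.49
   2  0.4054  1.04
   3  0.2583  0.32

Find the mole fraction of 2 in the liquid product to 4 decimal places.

x_2 = 0.3947

Let ψ = V/F and solve Σ zᵢ(Kᵢ−1)/(1+ψ(Kᵢ−1)) = 0.
g(0) = ΣzᵢKᵢ − 1 = 0.6780 and g(1) = 1 − Σzᵢ/Kᵢ = -0.2934, so a root lies in (0, 1).
Newton–Raphson from ψ = 0.35:
  ψ = 0.3500: g = 0.23293, g' = -0.8016 → ψ = 0.6406
  ψ = 0.6406: g = 0.02731, g' = -0.6852 → ψ = 0.6804
  ψ = 0.6804: g = -0.00030, g' = -0.7016 → ψ = 0.6800
Converged at ψ = 0.6800.
Compositions from xᵢ = zᵢ/(1+ψ(Kᵢ−1)), yᵢ = Kᵢxᵢ:
  1: x = 0.1249, y = 0.4358
  2: x = 0.3947, y = 0.4105
  3: x = 0.4805, y = 0.1537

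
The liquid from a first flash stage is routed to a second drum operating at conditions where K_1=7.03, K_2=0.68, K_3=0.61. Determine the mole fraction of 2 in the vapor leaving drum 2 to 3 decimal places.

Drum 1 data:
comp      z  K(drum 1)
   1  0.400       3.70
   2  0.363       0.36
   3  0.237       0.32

y_2 (drum 2) = 0.380

Drum 1:
Let ψ₁ = V/F and solve Σ zᵢ(Kᵢ−1)/(1+ψ₁(Kᵢ−1)) = 0.
g(0) = ΣzᵢKᵢ − 1 = 0.687 and g(1) = 1 − Σzᵢ/Kᵢ = -0.857, so a root lies in (0, 1).
Newton–Raphson from ψ₁ = 0.31:
  ψ₁ = 0.310: g = 0.0939, g' = -1.271 → ψ₁ = 0.384
  ψ₁ = 0.384: g = 0.0043, g' = -1.165 → ψ₁ = 0.388
Converged at ψ₁ = 0.388.
Drum-1 compositions:
  1: x = 0.195, y = 0.723
  2: x = 0.483, y = 0.174
  3: x = 0.322, y = 0.103
Drum-2 feed = drum-1 liquid: z₂ = (0.1955, 0.4827, 0.3218).
Drum 2:
Material balance + equilibrium reduce to Σ zᵢ(Kᵢ−1)/(1+ψ₂(Kᵢ−1)) = 0.
g(0) = ΣzᵢKᵢ − 1 = 0.899 and g(1) = 1 − Σzᵢ/Kᵢ = -0.265, so a root lies in (0, 1).
Newton–Raphson from ψ₂ = 0.64:
  ψ₂ = 0.640: g = -0.1189, g' = -0.466 → ψ₂ = 0.385
  ψ₂ = 0.385: g = 0.0311, g' = -0.777 → ψ₂ = 0.425
  ψ₂ = 0.425: g = 0.0017, g' = -0.697 → ψ₂ = 0.427
Converged at ψ₂ = 0.427.
  1: x = 0.055, y = 0.384
  2: x = 0.559, y = 0.380
  3: x = 0.386, y = 0.236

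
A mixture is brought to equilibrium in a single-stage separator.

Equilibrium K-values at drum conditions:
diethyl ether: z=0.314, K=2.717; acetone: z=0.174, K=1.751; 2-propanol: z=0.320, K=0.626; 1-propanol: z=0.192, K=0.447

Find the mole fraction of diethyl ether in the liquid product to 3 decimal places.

x_diethyl ether = 0.144

Newton–Raphson from V/F = 0.5:
  V/F = 0.500: g = 0.0911, g' = -0.500 → V/F = 0.682
  V/F = 0.682: g = 0.0035, g' = -0.471 → V/F = 0.690
Converged at V/F = 0.690.
Compositions from xᵢ = zᵢ/(1+V/F(Kᵢ−1)), yᵢ = Kᵢxᵢ:
  diethyl ether: x = 0.144, y = 0.391
  acetone: x = 0.115, y = 0.201
  2-propanol: x = 0.431, y = 0.270
  1-propanol: x = 0.310, y = 0.139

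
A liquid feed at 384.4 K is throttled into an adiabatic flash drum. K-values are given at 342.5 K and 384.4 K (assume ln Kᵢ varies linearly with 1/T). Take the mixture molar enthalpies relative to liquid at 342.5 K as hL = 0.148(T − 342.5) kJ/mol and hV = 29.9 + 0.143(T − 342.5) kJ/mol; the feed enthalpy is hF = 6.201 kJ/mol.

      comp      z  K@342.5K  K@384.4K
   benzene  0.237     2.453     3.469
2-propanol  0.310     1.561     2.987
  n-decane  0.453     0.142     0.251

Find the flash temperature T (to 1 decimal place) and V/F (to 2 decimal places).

T = 345.8 K, V/F = 0.19

Adiabatic flash: solve Rachford–Rice at each trial T, then check hF = ψ·hV(T) + (1−ψ)·hL(T).
  T = 342.5 K: K = (2.453, 1.561, 0.142), RR gives ψ = 0.147, H_out = 4.383 kJ/mol
  T = 384.4 K: K = (3.469, 2.987, 0.251), RR gives ψ = 0.523, H_out = 21.721 kJ/mol
  T = 363.4 K: K = (2.945, 2.198, 0.192), RR gives ψ = 0.373, H_out = 14.201 kJ/mol
  T = 352.9 K: K = (2.694, 1.860, 0.166), RR gives ψ = 0.274, H_out = 9.719 kJ/mol
  T = 347.7 K: K = (2.572, 1.706, 0.154), RR gives ψ = 0.215, H_out = 7.188 kJ/mol
  T = 345.1 K: K = (2.512, 1.633, 0.148), RR gives ψ = 0.182, H_out = 5.823 kJ/mol
  T = 346.4 K: K = (2.542, 1.669, 0.151), RR gives ψ = 0.199, H_out = 6.515 kJ/mol
Linear interpolation between T = 345.1 (H_out = 5.823) and T = 346.4 (H_out = 6.515) on hF = 6.201 gives T ≈ 345.8 K, at which ψ = 0.19.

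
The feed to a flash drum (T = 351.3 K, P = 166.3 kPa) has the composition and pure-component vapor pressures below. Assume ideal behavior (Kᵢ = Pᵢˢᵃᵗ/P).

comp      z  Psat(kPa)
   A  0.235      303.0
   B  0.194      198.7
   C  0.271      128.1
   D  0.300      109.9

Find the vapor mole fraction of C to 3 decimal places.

Raoult's law: Kᵢ = Pᵢˢᵃᵗ/P = Pᵢˢᵃᵗ/166.3.
  K_A = 303.0/166.3 = 1.82201, K_B = 198.7/166.3 = 1.19483, K_C = 128.1/166.3 = 0.77029, K_D = 109.9/166.3 = 0.66085
Rachford–Rice: g(ψ) = Σ zᵢ(Kᵢ−1)/(1+ψ(Kᵢ−1)) = 0.
Feasibility: ΣzᵢKᵢ = 1.067, Σzᵢ/Kᵢ = 1.097 — both > 1, two phases present.
Iterate (Newton) starting at ψ = 0.56:
  ψ = 0.560: g = -0.0307, g' = -0.152 → ψ = 0.358
  ψ = 0.358: g = 0.0010, g' = -0.163 → ψ = 0.364
Converged at ψ = 0.364.
Compositions from xᵢ = zᵢ/(1+ψ(Kᵢ−1)), yᵢ = Kᵢxᵢ:
  A: x = 0.181, y = 0.330
  B: x = 0.181, y = 0.216
  C: x = 0.296, y = 0.228
  D: x = 0.342, y = 0.226

y_C = 0.228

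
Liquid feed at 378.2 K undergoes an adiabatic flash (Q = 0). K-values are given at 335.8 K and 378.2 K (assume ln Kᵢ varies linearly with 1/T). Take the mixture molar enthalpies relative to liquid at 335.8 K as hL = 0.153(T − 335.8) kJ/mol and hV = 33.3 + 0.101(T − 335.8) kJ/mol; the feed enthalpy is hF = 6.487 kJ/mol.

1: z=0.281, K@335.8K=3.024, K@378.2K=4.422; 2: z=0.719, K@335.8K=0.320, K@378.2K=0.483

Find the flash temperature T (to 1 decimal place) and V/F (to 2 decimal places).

Adiabatic flash: solve Rachford–Rice at each trial T, then check hF = ψ·hV(T) + (1−ψ)·hL(T).
  T = 335.8 K: K = (3.024, 0.320), RR gives ψ = 0.058, H_out = 1.931 kJ/mol
  T = 378.2 K: K = (4.422, 0.483), RR gives ψ = 0.333, H_out = 16.855 kJ/mol
  T = 357.0 K: K = (3.698, 0.398), RR gives ψ = 0.200, H_out = 9.693 kJ/mol
  T = 346.4 K: K = (3.355, 0.358), RR gives ψ = 0.132, H_out = 5.956 kJ/mol
  T = 351.7 K: K = (3.525, 0.378), RR gives ψ = 0.167, H_out = 7.851 kJ/mol
  T = 349.0 K: K = (3.438, 0.368), RR gives ψ = 0.149, H_out = 6.893 kJ/mol
  T = 347.7 K: K = (3.396, 0.363), RR gives ψ = 0.141, H_out = 6.427 kJ/mol
Linear interpolation between T = 347.7 (H_out = 6.427) and T = 349.0 (H_out = 6.893) on hF = 6.487 gives T ≈ 347.9 K, at which ψ = 0.14.

T = 347.9 K, V/F = 0.14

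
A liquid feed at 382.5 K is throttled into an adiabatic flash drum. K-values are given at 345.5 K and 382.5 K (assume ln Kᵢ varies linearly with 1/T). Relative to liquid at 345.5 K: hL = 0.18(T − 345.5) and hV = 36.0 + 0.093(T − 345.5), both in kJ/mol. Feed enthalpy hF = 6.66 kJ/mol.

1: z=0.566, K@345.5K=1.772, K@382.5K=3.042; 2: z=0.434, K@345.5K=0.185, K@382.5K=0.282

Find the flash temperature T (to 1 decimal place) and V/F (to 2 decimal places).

Adiabatic flash: solve Rachford–Rice at each trial T, then check hF = ψ·hV(T) + (1−ψ)·hL(T).
  T = 345.5 K: K = (1.772, 0.185), RR gives ψ = 0.132, H_out = 4.763 kJ/mol
  T = 382.5 K: K = (3.042, 0.282), RR gives ψ = 0.576, H_out = 25.534 kJ/mol
  T = 364.0 K: K = (2.354, 0.231), RR gives ψ = 0.415, H_out = 17.613 kJ/mol
  T = 354.8 K: K = (2.051, 0.207), RR gives ψ = 0.301, H_out = 12.278 kJ/mol
  T = 350.1 K: K = (1.907, 0.196), RR gives ψ = 0.225, H_out = 8.851 kJ/mol
  T = 347.8 K: K = (1.839, 0.190), RR gives ψ = 0.182, H_out = 6.917 kJ/mol
Linear interpolation between T = 345.5 (H_out = 4.763) and T = 347.8 (H_out = 6.917) on hF = 6.66 gives T ≈ 347.5 K, at which ψ = 0.18.

T = 347.5 K, V/F = 0.18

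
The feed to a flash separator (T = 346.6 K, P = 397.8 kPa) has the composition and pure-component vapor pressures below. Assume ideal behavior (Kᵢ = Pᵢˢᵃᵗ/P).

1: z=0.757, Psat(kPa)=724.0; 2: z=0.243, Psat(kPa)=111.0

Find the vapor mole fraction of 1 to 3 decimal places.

y_1 = 0.852

Raoult's law: Kᵢ = Pᵢˢᵃᵗ/P = Pᵢˢᵃᵗ/397.8.
  K_1 = 724.0/397.8 = 1.82001, K_2 = 111.0/397.8 = 0.27903
Material balance + equilibrium reduce to Σ zᵢ(Kᵢ−1)/(1+V/F(Kᵢ−1)) = 0.
Check two-phase: ΣzᵢKᵢ = 1.446 > 1 and Σzᵢ/Kᵢ = 1.287 > 1, so g(0) = 0.446 > 0 and g(1) = -0.287 < 0.
Newton–Raphson from V/F = 0.5:
  V/F = 0.500: g = 0.1663, g' = -0.565 → V/F = 0.794
  V/F = 0.794: g = -0.0341, g' = -0.879 → V/F = 0.756
  V/F = 0.756: g = -0.0015, g' = -0.803 → V/F = 0.754
Converged at V/F = 0.754.
Compositions from xᵢ = zᵢ/(1+V/F(Kᵢ−1)), yᵢ = Kᵢxᵢ:
  1: x = 0.468, y = 0.852
  2: x = 0.532, y = 0.148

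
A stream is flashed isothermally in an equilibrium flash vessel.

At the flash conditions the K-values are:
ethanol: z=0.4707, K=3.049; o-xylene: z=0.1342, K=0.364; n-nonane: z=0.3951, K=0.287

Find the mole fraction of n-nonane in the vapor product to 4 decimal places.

y_n-nonane = 0.1618

Newton iteration, β⁰ = 0.47:
  β = 0.4700: g = -0.05412, g' = -1.0776 → β = 0.4198
Converged at β = 0.4198.
Compositions from xᵢ = zᵢ/(1+β(Kᵢ−1)), yᵢ = Kᵢxᵢ:
  ethanol: x = 0.2530, y = 0.7715
  o-xylene: x = 0.1831, y = 0.0666
  n-nonane: x = 0.5639, y = 0.1618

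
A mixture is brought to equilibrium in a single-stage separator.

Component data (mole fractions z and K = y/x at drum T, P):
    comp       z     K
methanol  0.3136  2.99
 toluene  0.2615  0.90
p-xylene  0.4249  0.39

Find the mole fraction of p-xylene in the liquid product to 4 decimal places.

x_p-xylene = 0.5472

Iterate (Newton) starting at ψ = 0.35:
  ψ = 0.3500: g = 0.01121, g' = -0.6899 → ψ = 0.3662
  ψ = 0.3662: g = 0.00008, g' = -0.6805 → ψ = 0.3664
Converged at ψ = 0.3664.
Compositions from xᵢ = zᵢ/(1+ψ(Kᵢ−1)), yᵢ = Kᵢxᵢ:
  methanol: x = 0.1814, y = 0.5423
  toluene: x = 0.2714, y = 0.2443
  p-xylene: x = 0.5472, y = 0.2134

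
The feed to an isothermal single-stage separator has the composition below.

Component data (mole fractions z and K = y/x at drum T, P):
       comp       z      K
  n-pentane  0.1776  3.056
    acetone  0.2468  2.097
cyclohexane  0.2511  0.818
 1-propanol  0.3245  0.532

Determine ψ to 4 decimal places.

ψ = 0.7636

Let ψ = V/F and solve Σ zᵢ(Kᵢ−1)/(1+ψ(Kᵢ−1)) = 0.
Check two-phase: ΣzᵢKᵢ = 1.4383 > 1 and Σzᵢ/Kᵢ = 1.0927 > 1, so g(0) = 0.4383 > 0 and g(1) = -0.0927 < 0.
Newton–Raphson from ψ = 0.63:
  ψ = 0.6300: g = 0.05220, g' = -0.3999 → ψ = 0.7605
  ψ = 0.7605: g = 0.00120, g' = -0.3850 → ψ = 0.7636
Converged at ψ = 0.7636.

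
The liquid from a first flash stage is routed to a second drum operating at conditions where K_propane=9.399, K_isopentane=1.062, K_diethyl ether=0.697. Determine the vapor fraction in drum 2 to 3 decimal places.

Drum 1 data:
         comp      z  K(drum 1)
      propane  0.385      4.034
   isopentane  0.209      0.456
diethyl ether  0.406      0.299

V/F (drum 2) = 0.750

Drum 1:
Material balance + equilibrium reduce to Σ zᵢ(Kᵢ−1)/(1+ψ₁(Kᵢ−1)) = 0.
g(0) = ΣzᵢKᵢ − 1 = 0.770 and g(1) = 1 − Σzᵢ/Kᵢ = -0.912, so a root lies in (0, 1).
Iterate (Newton) starting at ψ₁ = 0.32:
  ψ₁ = 0.320: g = 0.0881, g' = -1.335 → ψ₁ = 0.386
  ψ₁ = 0.386: g = 0.0039, g' = -1.226 → ψ₁ = 0.389
Converged at ψ₁ = 0.389.
Drum-1 compositions:
  propane: x = 0.177, y = 0.712
  isopentane: x = 0.265, y = 0.121
  diethyl ether: x = 0.558, y = 0.167
Drum-2 feed = drum-1 liquid: z₂ = (0.1765, 0.2651, 0.5583).
Drum 2:
Let ψ₂ = V/F and solve Σ zᵢ(Kᵢ−1)/(1+ψ₂(Kᵢ−1)) = 0.
g(0) = ΣzᵢKᵢ − 1 = 1.330 and g(1) = 1 − Σzᵢ/Kᵢ = -0.069, so a root lies in (0, 1).
Newton–Raphson from ψ₂ = 0.3:
  ψ₂ = 0.300: g = 0.2513, g' = -1.068 → ψ₂ = 0.535
  ψ₂ = 0.535: g = 0.0838, g' = -0.486 → ψ₂ = 0.708
  ψ₂ = 0.708: g = 0.0140, g' = -0.342 → ψ₂ = 0.748
  ψ₂ = 0.748: g = 0.0004, g' = -0.321 → ψ₂ = 0.750
Converged at ψ₂ = 0.750.
  propane: x = 0.024, y = 0.227
  isopentane: x = 0.253, y = 0.269
  diethyl ether: x = 0.722, y = 0.504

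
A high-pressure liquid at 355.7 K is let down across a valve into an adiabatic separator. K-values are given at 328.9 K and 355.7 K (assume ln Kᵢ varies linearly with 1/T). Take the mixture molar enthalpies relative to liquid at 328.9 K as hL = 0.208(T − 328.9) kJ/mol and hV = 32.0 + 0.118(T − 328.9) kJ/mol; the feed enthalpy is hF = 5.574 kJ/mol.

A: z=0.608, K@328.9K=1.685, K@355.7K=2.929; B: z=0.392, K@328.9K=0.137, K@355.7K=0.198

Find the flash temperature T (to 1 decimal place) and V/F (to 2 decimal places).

Adiabatic flash: solve Rachford–Rice at each trial T, then check hF = ψ·hV(T) + (1−ψ)·hL(T).
  T = 328.9 K: K = (1.685, 0.137), RR gives ψ = 0.132, H_out = 4.232 kJ/mol
  T = 355.7 K: K = (2.929, 0.198), RR gives ψ = 0.555, H_out = 21.993 kJ/mol
  T = 342.3 K: K = (2.246, 0.166), RR gives ψ = 0.414, H_out = 15.544 kJ/mol
  T = 335.6 K: K = (1.951, 0.151), RR gives ψ = 0.304, H_out = 10.936 kJ/mol
  T = 332.2 K: K = (1.812, 0.144), RR gives ψ = 0.228, H_out = 7.903 kJ/mol
  T = 330.5 K: K = (1.746, 0.140), RR gives ψ = 0.182, H_out = 6.121 kJ/mol
Linear interpolation between T = 328.9 (H_out = 4.232) and T = 330.5 (H_out = 6.121) on hF = 5.574 gives T ≈ 330.0 K, at which ψ = 0.17.

T = 330.0 K, V/F = 0.17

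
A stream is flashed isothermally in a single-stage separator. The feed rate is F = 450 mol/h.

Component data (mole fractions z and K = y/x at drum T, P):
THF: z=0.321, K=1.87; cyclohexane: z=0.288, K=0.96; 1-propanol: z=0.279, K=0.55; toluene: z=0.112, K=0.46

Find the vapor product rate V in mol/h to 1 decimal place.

Iterate (Newton) starting at ψ = 0.5:
  ψ = 0.500: g = -0.0620, g' = -0.274 → ψ = 0.274
  ψ = 0.274: g = -0.0002, g' = -0.277 → ψ = 0.273
Converged at ψ = 0.273.
Then V = ψ·F = 0.2728·450 = 122.8 mol/h and L = F − V = 327.2 mol/h.

V = 122.8 mol/h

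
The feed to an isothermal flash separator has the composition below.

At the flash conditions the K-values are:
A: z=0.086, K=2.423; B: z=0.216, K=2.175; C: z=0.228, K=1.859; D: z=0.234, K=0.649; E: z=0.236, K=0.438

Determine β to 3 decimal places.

Material balance + equilibrium reduce to Σ zᵢ(Kᵢ−1)/(1+β(Kᵢ−1)) = 0.
Check two-phase: ΣzᵢKᵢ = 1.357 > 1 and Σzᵢ/Kᵢ = 1.157 > 1, so g(0) = 0.357 > 0 and g(1) = -0.157 < 0.
Newton iteration, β⁰ = 0.53:
  β = 0.530: g = 0.0709, g' = -0.444 → β = 0.690
Converged at β = 0.690.

β = 0.690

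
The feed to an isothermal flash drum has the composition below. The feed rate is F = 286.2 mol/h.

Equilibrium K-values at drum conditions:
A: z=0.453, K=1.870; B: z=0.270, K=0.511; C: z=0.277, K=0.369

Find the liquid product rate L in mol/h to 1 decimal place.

Material balance + equilibrium reduce to Σ zᵢ(Kᵢ−1)/(1+V/F(Kᵢ−1)) = 0.
g(0) = ΣzᵢKᵢ − 1 = 0.087 and g(1) = 1 − Σzᵢ/Kᵢ = -0.521, so a root lies in (0, 1).
Newton iteration, V/F⁰ = 0.5:
  V/F = 0.500: g = -0.1555, g' = -0.515 → V/F = 0.198
  V/F = 0.198: g = -0.0098, g' = -0.473 → V/F = 0.177
Converged at V/F = 0.177.
Then V = V/F·F = 0.1775·286.2 = 50.8 mol/h and L = F − V = 235.4 mol/h.

L = 235.4 mol/h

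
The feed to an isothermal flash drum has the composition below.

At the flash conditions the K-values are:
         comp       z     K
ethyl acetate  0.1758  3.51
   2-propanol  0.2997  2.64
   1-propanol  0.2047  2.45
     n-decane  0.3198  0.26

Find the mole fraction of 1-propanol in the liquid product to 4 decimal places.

x_1-propanol = 0.0989

Newton–Raphson from ψ = 0.5:
  ψ = 0.5000: g = 0.26217, g' = -1.0470 → ψ = 0.7504
  ψ = 0.7504: g = -0.01663, g' = -1.2794 → ψ = 0.7374
  ψ = 0.7374: g = -0.00019, g' = -1.2503 → ψ = 0.7372
Converged at ψ = 0.7372.
Compositions from xᵢ = zᵢ/(1+ψ(Kᵢ−1)), yᵢ = Kᵢxᵢ:
  ethyl acetate: x = 0.0617, y = 0.2165
  2-propanol: x = 0.1357, y = 0.3582
  1-propanol: x = 0.0989, y = 0.2424
  n-decane: x = 0.7037, y = 0.1830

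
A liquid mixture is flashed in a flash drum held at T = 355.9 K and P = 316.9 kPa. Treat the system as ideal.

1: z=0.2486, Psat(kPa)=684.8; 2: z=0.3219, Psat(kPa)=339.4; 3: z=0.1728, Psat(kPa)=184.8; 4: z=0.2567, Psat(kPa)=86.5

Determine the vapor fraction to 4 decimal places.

ψ = 0.1106

Raoult's law: Kᵢ = Pᵢˢᵃᵗ/P = Pᵢˢᵃᵗ/316.9.
  K_1 = 684.8/316.9 = 2.160934, K_2 = 339.4/316.9 = 1.071000, K_3 = 184.8/316.9 = 0.583149, K_4 = 86.5/316.9 = 0.272957
Material balance + equilibrium reduce to Σ zᵢ(Kᵢ−1)/(1+ψ(Kᵢ−1)) = 0.
Feasibility: ΣzᵢKᵢ = 1.0528, Σzᵢ/Kᵢ = 1.6524 — both > 1, two phases present.
Newton iteration, ψ⁰ = 0.64:
  ψ = 0.6400: g = -0.25984, g' = -0.6422 → ψ = 0.2354
  ψ = 0.2354: g = -0.05590, g' = -0.4427 → ψ = 0.1091
  ψ = 0.1091: g = 0.00065, g' = -0.4586 → ψ = 0.1106
Converged at ψ = 0.1106.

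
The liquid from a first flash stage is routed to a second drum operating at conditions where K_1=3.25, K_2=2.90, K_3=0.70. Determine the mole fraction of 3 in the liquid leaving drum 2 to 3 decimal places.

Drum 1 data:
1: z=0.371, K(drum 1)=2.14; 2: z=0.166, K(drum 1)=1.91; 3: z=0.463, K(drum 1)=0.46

x_3 (drum 2) = 0.876

Drum 1:
Let ψ₁ = V/F and solve Σ zᵢ(Kᵢ−1)/(1+ψ₁(Kᵢ−1)) = 0.
Feasibility: ΣzᵢKᵢ = 1.324, Σzᵢ/Kᵢ = 1.267 — both > 1, two phases present.
Newton iteration, ψ₁⁰ = 0.59:
  ψ₁ = 0.590: g = -0.0158, g' = -0.521 → ψ₁ = 0.560
Converged at ψ₁ = 0.560.
Drum-1 compositions:
  1: x = 0.226, y = 0.485
  2: x = 0.110, y = 0.210
  3: x = 0.664, y = 0.305
Drum-2 feed = drum-1 liquid: z₂ = (0.2265, 0.1100, 0.6635).
Drum 2:
Rachford–Rice: g(ψ₂) = Σ zᵢ(Kᵢ−1)/(1+ψ₂(Kᵢ−1)) = 0.
Check two-phase: ΣzᵢKᵢ = 1.520 > 1 and Σzᵢ/Kᵢ = 1.055 > 1, so g(0) = 0.520 > 0 and g(1) = -0.055 < 0.
Newton iteration, ψ₂⁰ = 0.6:
  ψ₂ = 0.600: g = 0.0718, g' = -0.383 → ψ₂ = 0.787
  ψ₂ = 0.787: g = 0.0070, g' = -0.315 → ψ₂ = 0.810
Converged at ψ₂ = 0.810.
  1: x = 0.080, y = 0.261
  2: x = 0.043, y = 0.126
  3: x = 0.876, y = 0.613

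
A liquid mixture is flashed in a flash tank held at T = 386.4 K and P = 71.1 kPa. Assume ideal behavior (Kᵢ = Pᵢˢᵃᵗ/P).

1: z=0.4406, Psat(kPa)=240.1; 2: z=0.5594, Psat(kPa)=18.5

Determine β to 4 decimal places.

Raoult's law: Kᵢ = Pᵢˢᵃᵗ/P = Pᵢˢᵃᵗ/71.1.
  K_1 = 240.1/71.1 = 3.376934, K_2 = 18.5/71.1 = 0.260197
Material balance + equilibrium reduce to Σ zᵢ(Kᵢ−1)/(1+β(Kᵢ−1)) = 0.
Feasibility: ΣzᵢKᵢ = 1.6334, Σzᵢ/Kᵢ = 2.2804 — both > 1, two phases present.
Newton–Raphson from β = 0.5:
  β = 0.5000: g = -0.17825, g' = -1.2909 → β = 0.3619
  β = 0.3619: g = -0.00219, g' = -1.2903 → β = 0.3602
Converged at β = 0.3602.

β = 0.3602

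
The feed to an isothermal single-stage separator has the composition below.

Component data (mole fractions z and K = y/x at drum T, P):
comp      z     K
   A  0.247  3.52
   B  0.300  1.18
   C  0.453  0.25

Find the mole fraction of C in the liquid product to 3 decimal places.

Let ψ = V/F and solve Σ zᵢ(Kᵢ−1)/(1+ψ(Kᵢ−1)) = 0.
g(0) = ΣzᵢKᵢ − 1 = 0.337 and g(1) = 1 − Σzᵢ/Kᵢ = -1.136, so a root lies in (0, 1).
Newton iteration, ψ⁰ = 0.58:
  ψ = 0.580: g = -0.2996, g' = -1.065 → ψ = 0.299
  ψ = 0.299: g = -0.0315, g' = -0.943 → ψ = 0.265
  ψ = 0.265: g = 0.0004, g' = -0.969 → ψ = 0.266
Converged at ψ = 0.266.
Compositions from xᵢ = zᵢ/(1+ψ(Kᵢ−1)), yᵢ = Kᵢxᵢ:
  A: x = 0.148, y = 0.521
  B: x = 0.286, y = 0.338
  C: x = 0.566, y = 0.141

x_C = 0.566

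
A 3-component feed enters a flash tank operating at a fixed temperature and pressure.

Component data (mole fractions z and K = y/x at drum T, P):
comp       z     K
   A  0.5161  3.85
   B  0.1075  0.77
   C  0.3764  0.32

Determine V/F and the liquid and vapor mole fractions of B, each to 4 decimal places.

V/F = 0.6756, x_B = 0.1273, y_B = 0.0980

Material balance + equilibrium reduce to Σ zᵢ(Kᵢ−1)/(1+V/F(Kᵢ−1)) = 0.
Check two-phase: ΣzᵢKᵢ = 2.1902 > 1 and Σzᵢ/Kᵢ = 1.4499 > 1, so g(0) = 1.1902 > 0 and g(1) = -0.4499 < 0.
Newton iteration, V/F⁰ = 0.5:
  V/F = 0.5000: g = 0.19081, g' = -1.1197 → V/F = 0.6704
  V/F = 0.6704: g = 0.00571, g' = -1.0906 → V/F = 0.6757
Converged at V/F = 0.6756.
Compositions from xᵢ = zᵢ/(1+V/F(Kᵢ−1)), yᵢ = Kᵢxᵢ:
  A: x = 0.1764, y = 0.6792
  B: x = 0.1273, y = 0.0980
  C: x = 0.6963, y = 0.2228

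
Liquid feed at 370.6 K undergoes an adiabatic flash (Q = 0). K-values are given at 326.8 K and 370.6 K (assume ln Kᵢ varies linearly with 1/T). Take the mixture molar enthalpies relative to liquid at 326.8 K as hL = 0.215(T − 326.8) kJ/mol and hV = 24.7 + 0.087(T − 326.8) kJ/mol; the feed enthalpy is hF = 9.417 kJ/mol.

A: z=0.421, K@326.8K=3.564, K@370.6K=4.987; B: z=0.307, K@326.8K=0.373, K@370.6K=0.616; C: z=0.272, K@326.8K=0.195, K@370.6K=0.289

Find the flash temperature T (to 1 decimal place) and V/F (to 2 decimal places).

T = 328.3 K, V/F = 0.37

Adiabatic flash: solve Rachford–Rice at each trial T, then check hF = ψ·hV(T) + (1−ψ)·hL(T).
  T = 326.8 K: K = (3.564, 0.373, 0.195), RR gives ψ = 0.363, H_out = 8.976 kJ/mol
  T = 370.6 K: K = (4.987, 0.616, 0.289), RR gives ψ = 0.604, H_out = 20.951 kJ/mol
  T = 348.7 K: K = (4.261, 0.487, 0.240), RR gives ψ = 0.481, H_out = 15.237 kJ/mol
  T = 337.8 K: K = (3.910, 0.428, 0.217), RR gives ψ = 0.422, H_out = 12.206 kJ/mol
  T = 332.3 K: K = (3.736, 0.400, 0.206), RR gives ψ = 0.393, H_out = 10.616 kJ/mol
  T = 329.6 K: K = (3.651, 0.387, 0.201), RR gives ψ = 0.379, H_out = 9.818 kJ/mol
  T = 328.2 K: K = (3.607, 0.380, 0.198), RR gives ψ = 0.371, H_out = 9.399 kJ/mol
Linear interpolation between T = 328.2 (H_out = 9.399) and T = 329.6 (H_out = 9.818) on hF = 9.417 gives T ≈ 328.3 K, at which ψ = 0.37.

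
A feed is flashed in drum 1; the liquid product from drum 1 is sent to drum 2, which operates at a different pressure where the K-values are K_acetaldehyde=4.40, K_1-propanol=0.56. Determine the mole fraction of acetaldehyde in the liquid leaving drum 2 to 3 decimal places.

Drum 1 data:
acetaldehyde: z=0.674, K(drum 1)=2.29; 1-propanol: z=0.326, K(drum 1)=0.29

Drum 1:
Material balance + equilibrium reduce to Σ zᵢ(Kᵢ−1)/(1+ψ₁(Kᵢ−1)) = 0.
g(0) = ΣzᵢKᵢ − 1 = 0.638 and g(1) = 1 − Σzᵢ/Kᵢ = -0.418, so a root lies in (0, 1).
Binary case is linear: z₁(K₁−1)(1+ψ₁(K₂−1)) + z₂(K₂−1)(1+ψ₁(K₁−1)) = 0
⇒ ψ₁ = [z₁(K₁−1)+z₂(K₂−1)] / [−(K₁−1)(K₂−1)] = 0.6380/0.9159 = 0.697
Drum-1 compositions:
  acetaldehyde: x = 0.355, y = 0.813
  1-propanol: x = 0.645, y = 0.187
Drum-2 feed = drum-1 liquid: z₂ = (0.3550, 0.6450).
Drum 2:
Rachford–Rice: g(ψ₂) = Σ zᵢ(Kᵢ−1)/(1+ψ₂(Kᵢ−1)) = 0.
Check two-phase: ΣzᵢKᵢ = 1.923 > 1 and Σzᵢ/Kᵢ = 1.232 > 1, so g(0) = 0.923 > 0 and g(1) = -0.232 < 0.
Binary case is linear: z₁(K₁−1)(1+ψ₂(K₂−1)) + z₂(K₂−1)(1+ψ₂(K₁−1)) = 0
⇒ ψ₂ = [z₁(K₁−1)+z₂(K₂−1)] / [−(K₁−1)(K₂−1)] = 0.9232/1.4960 = 0.617
  acetaldehyde: x = 0.115, y = 0.504
  1-propanol: x = 0.885, y = 0.496

x_acetaldehyde (drum 2) = 0.115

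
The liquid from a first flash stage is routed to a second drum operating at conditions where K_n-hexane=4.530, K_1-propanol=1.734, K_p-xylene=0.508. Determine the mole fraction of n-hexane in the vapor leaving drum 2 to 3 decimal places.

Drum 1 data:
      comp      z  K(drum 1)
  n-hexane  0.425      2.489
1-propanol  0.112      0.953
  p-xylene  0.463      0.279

y_n-hexane (drum 2) = 0.443

Drum 1:
Let ψ₁ = V/F and solve Σ zᵢ(Kᵢ−1)/(1+ψ₁(Kᵢ−1)) = 0.
g(0) = ΣzᵢKᵢ − 1 = 0.294 and g(1) = 1 − Σzᵢ/Kᵢ = -0.948, so a root lies in (0, 1).
Newton–Raphson from ψ₁ = 0.62:
  ψ₁ = 0.620: g = -0.2801, g' = -1.042 → ψ₁ = 0.351
  ψ₁ = 0.351: g = -0.0369, g' = -0.838 → ψ₁ = 0.307
Converged at ψ₁ = 0.307.
Drum-1 compositions:
  n-hexane: x = 0.292, y = 0.726
  1-propanol: x = 0.114, y = 0.108
  p-xylene: x = 0.595, y = 0.166
Drum-2 feed = drum-1 liquid: z₂ = (0.2916, 0.1136, 0.5948).
Drum 2:
Let ψ₂ = V/F and solve Σ zᵢ(Kᵢ−1)/(1+ψ₂(Kᵢ−1)) = 0.
Feasibility: ΣzᵢKᵢ = 1.820, Σzᵢ/Kᵢ = 1.301 — both > 1, two phases present.
Iterate (Newton) starting at ψ₂ = 0.55:
  ψ₂ = 0.550: g = 0.0082, g' = -0.722 → ψ₂ = 0.561
Converged at ψ₂ = 0.561.
  n-hexane: x = 0.098, y = 0.443
  1-propanol: x = 0.080, y = 0.140
  p-xylene: x = 0.822, y = 0.417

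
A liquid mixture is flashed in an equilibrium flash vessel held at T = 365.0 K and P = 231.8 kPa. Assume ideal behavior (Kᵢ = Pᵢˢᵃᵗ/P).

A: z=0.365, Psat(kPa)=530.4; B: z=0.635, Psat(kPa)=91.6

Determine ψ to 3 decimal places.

ψ = 0.111

Raoult's law: Kᵢ = Pᵢˢᵃᵗ/P = Pᵢˢᵃᵗ/231.8.
  K_A = 530.4/231.8 = 2.28818, K_B = 91.6/231.8 = 0.39517
Rachford–Rice: g(ψ) = Σ zᵢ(Kᵢ−1)/(1+ψ(Kᵢ−1)) = 0.
Check two-phase: ΣzᵢKᵢ = 1.086 > 1 and Σzᵢ/Kᵢ = 1.766 > 1, so g(0) = 0.086 > 0 and g(1) = -0.766 < 0.
Binary case is linear: z₁(K₁−1)(1+ψ(K₂−1)) + z₂(K₂−1)(1+ψ(K₁−1)) = 0
⇒ ψ = [z₁(K₁−1)+z₂(K₂−1)] / [−(K₁−1)(K₂−1)] = 0.0861/0.7791 = 0.111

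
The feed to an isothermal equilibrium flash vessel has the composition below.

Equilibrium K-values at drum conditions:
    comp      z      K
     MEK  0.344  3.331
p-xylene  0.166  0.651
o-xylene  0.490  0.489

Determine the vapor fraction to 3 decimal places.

ψ = 0.446

Rachford–Rice: g(ψ) = Σ zᵢ(Kᵢ−1)/(1+ψ(Kᵢ−1)) = 0.
g(0) = ΣzᵢKᵢ − 1 = 0.494 and g(1) = 1 − Σzᵢ/Kᵢ = -0.360, so a root lies in (0, 1).
Newton–Raphson from ψ = 0.46:
  ψ = 0.460: g = -0.0094, g' = -0.683 → ψ = 0.446
Converged at ψ = 0.446.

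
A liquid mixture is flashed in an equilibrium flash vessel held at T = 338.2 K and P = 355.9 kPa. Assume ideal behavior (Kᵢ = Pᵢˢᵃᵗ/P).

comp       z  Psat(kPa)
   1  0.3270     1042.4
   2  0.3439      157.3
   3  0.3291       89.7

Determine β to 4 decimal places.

Raoult's law: Kᵢ = Pᵢˢᵃᵗ/P = Pᵢˢᵃᵗ/355.9.
  K_1 = 1042.4/355.9 = 2.928913, K_2 = 157.3/355.9 = 0.441978, K_3 = 89.7/355.9 = 0.252037
Newton iteration, β⁰ = 0.5:
  β = 0.5000: g = -0.33829, g' = -0.9911 → β = 0.1587
  β = 0.1587: g = -0.00690, g' = -1.0792 → β = 0.1523
Converged at β = 0.1523.

β = 0.1523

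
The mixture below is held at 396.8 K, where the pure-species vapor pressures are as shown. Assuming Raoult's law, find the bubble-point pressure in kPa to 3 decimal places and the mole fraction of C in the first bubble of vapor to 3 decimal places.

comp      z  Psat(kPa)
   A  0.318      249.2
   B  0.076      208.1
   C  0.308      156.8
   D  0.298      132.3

Pbub = 182.781 kPa, y_C = 0.264

At the bubble point ψ → 0, so ΣzᵢKᵢ = 1 with Kᵢ = Pᵢˢᵃᵗ/P ⇒ P = ΣzᵢPᵢˢᵃᵗ.
P = 0.318·249.2 + 0.076·208.1 + 0.308·156.8 + 0.298·132.3 = 182.781 kPa
yᵢ = zᵢPᵢˢᵃᵗ/P ⇒ y_C = 0.308·156.8/182.781 = 0.264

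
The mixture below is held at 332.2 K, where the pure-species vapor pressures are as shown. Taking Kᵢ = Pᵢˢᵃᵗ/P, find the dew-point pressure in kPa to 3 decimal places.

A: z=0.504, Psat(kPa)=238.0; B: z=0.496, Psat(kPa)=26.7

At the dew point ψ → 1, so Σzᵢ/Kᵢ = 1 with Kᵢ = Pᵢˢᵃᵗ/P ⇒ 1/P = Σzᵢ/Pᵢˢᵃᵗ.
1/P = 0.504/238.0 + 0.496/26.7 = 0.020694 ⇒ P = 48.322 kPa

Pdew = 48.322 kPa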